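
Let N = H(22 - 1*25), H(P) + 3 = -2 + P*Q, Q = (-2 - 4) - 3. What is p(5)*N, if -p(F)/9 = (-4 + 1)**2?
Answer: -1782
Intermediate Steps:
Q = -9 (Q = -6 - 3 = -9)
p(F) = -81 (p(F) = -9*(-4 + 1)**2 = -9*(-3)**2 = -9*9 = -81)
H(P) = -5 - 9*P (H(P) = -3 + (-2 + P*(-9)) = -3 + (-2 - 9*P) = -5 - 9*P)
N = 22 (N = -5 - 9*(22 - 1*25) = -5 - 9*(22 - 25) = -5 - 9*(-3) = -5 + 27 = 22)
p(5)*N = -81*22 = -1782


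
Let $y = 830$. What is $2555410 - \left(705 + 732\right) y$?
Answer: $1362700$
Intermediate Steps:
$2555410 - \left(705 + 732\right) y = 2555410 - \left(705 + 732\right) 830 = 2555410 - 1437 \cdot 830 = 2555410 - 1192710 = 1362700$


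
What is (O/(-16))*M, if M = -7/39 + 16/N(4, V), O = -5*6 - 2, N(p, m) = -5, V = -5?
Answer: -1318/195 ≈ -6.7590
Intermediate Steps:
O = -32 (O = -30 - 2 = -32)
M = -659/195 (M = -7/39 + 16/(-5) = -7*1/39 + 16*(-⅕) = -7/39 - 16/5 = -659/195 ≈ -3.3795)
(O/(-16))*M = -32/(-16)*(-659/195) = -32*(-1/16)*(-659/195) = 2*(-659/195) = -1318/195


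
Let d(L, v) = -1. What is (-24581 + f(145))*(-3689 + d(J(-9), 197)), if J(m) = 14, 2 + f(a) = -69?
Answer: 90965880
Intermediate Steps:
f(a) = -71 (f(a) = -2 - 69 = -71)
(-24581 + f(145))*(-3689 + d(J(-9), 197)) = (-24581 - 71)*(-3689 - 1) = -24652*(-3690) = 90965880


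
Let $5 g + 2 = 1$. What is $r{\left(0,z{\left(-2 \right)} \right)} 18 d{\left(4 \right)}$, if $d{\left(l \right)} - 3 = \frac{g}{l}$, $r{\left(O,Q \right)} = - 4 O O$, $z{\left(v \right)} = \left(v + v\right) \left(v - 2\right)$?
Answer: $0$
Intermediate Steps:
$g = - \frac{1}{5}$ ($g = - \frac{2}{5} + \frac{1}{5} \cdot 1 = - \frac{2}{5} + \frac{1}{5} = - \frac{1}{5} \approx -0.2$)
$z{\left(v \right)} = 2 v \left(-2 + v\right)$
$r{\left(O,Q \right)} = - 4 O^{2}$
$d{\left(l \right)} = 3 - \frac{1}{5 l}$
$r{\left(0,z{\left(-2 \right)} \right)} 18 d{\left(4 \right)} = - 4 \cdot 0^{2} \cdot 18 \left(3 - \frac{1}{5 \cdot 4}\right) = \left(-4\right) 0 \cdot 18 \left(3 - \frac{1}{20}\right) = 0 \cdot 18 \left(3 - \frac{1}{20}\right) = 0 \cdot \frac{59}{20} = 0$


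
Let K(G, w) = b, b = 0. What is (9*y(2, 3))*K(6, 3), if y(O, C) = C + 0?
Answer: 0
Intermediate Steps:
y(O, C) = C
K(G, w) = 0
(9*y(2, 3))*K(6, 3) = (9*3)*0 = 27*0 = 0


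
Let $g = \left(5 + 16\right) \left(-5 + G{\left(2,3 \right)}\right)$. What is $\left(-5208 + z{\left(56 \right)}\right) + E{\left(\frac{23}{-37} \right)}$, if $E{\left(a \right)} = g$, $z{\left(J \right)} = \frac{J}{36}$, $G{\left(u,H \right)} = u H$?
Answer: $- \frac{46669}{9} \approx -5185.4$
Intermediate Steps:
$G{\left(u,H \right)} = H u$
$g = 21$ ($g = \left(5 + 16\right) \left(-5 + 3 \cdot 2\right) = 21 \left(-5 + 6\right) = 21 \cdot 1 = 21$)
$z{\left(J \right)} = \frac{J}{36}$ ($z{\left(J \right)} = J \frac{1}{36} = \frac{J}{36}$)
$E{\left(a \right)} = 21$
$\left(-5208 + z{\left(56 \right)}\right) + E{\left(\frac{23}{-37} \right)} = \left(-5208 + \frac{1}{36} \cdot 56\right) + 21 = \left(-5208 + \frac{14}{9}\right) + 21 = - \frac{46858}{9} + 21 = - \frac{46669}{9}$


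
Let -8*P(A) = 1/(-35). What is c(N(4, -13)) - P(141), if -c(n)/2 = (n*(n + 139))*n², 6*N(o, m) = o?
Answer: -1877201/22680 ≈ -82.769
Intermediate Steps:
N(o, m) = o/6
c(n) = -2*n³*(139 + n) (c(n) = -2*n*(n + 139)*n² = -2*n*(139 + n)*n² = -2*n³*(139 + n))
P(A) = 1/280 (P(A) = -⅛/(-35) = -⅛*(-1/35) = 1/280)
c(N(4, -13)) - P(141) = 2*((⅙)*4)³*(-139 - 4/6) - 1*1/280 = 2*(⅔)³*(-139 - 1*⅔) - 1/280 = 2*(8/27)*(-139 - ⅔) - 1/280 = 2*(8/27)*(-419/3) - 1/280 = -6704/81 - 1/280 = -1877201/22680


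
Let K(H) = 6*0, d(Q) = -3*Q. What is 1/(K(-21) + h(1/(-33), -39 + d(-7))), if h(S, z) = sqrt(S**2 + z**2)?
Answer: 33*sqrt(352837)/352837 ≈ 0.055555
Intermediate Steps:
K(H) = 0
1/(K(-21) + h(1/(-33), -39 + d(-7))) = 1/(0 + sqrt((1/(-33))**2 + (-39 - 3*(-7))**2)) = 1/(0 + sqrt((-1/33)**2 + (-39 + 21)**2)) = 1/(0 + sqrt(1/1089 + (-18)**2)) = 1/(0 + sqrt(1/1089 + 324)) = 1/(0 + sqrt(352837/1089)) = 1/(0 + sqrt(352837)/33) = 1/(sqrt(352837)/33) = 33*sqrt(352837)/352837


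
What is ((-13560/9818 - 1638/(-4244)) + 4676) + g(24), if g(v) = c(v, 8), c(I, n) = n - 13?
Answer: 48646963869/10416898 ≈ 4670.0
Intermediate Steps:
c(I, n) = -13 + n
g(v) = -5 (g(v) = -13 + 8 = -5)
((-13560/9818 - 1638/(-4244)) + 4676) + g(24) = ((-13560/9818 - 1638/(-4244)) + 4676) - 5 = ((-13560*1/9818 - 1638*(-1/4244)) + 4676) - 5 = ((-6780/4909 + 819/2122) + 4676) - 5 = (-10366689/10416898 + 4676) - 5 = 48699048359/10416898 - 5 = 48646963869/10416898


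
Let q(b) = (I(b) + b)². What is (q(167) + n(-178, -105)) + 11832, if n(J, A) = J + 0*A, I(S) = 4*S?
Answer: 708879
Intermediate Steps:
n(J, A) = J (n(J, A) = J + 0 = J)
q(b) = 25*b² (q(b) = (4*b + b)² = (5*b)² = 25*b²)
(q(167) + n(-178, -105)) + 11832 = (25*167² - 178) + 11832 = (25*27889 - 178) + 11832 = (697225 - 178) + 11832 = 697047 + 11832 = 708879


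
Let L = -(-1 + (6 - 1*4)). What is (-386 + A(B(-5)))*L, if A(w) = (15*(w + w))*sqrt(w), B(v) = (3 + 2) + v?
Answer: 386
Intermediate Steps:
B(v) = 5 + v
A(w) = 30*w**(3/2) (A(w) = (15*(2*w))*sqrt(w) = (30*w)*sqrt(w) = 30*w**(3/2))
L = -1 (L = -(-1 + (6 - 4)) = -(-1 + 2) = -1*1 = -1)
(-386 + A(B(-5)))*L = (-386 + 30*(5 - 5)**(3/2))*(-1) = (-386 + 30*0**(3/2))*(-1) = (-386 + 30*0)*(-1) = (-386 + 0)*(-1) = -386*(-1) = 386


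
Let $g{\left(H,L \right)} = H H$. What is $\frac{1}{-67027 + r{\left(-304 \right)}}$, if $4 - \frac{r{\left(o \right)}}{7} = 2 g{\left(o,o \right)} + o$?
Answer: $- \frac{1}{1358695} \approx -7.36 \cdot 10^{-7}$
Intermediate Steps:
$g{\left(H,L \right)} = H^{2}$
$r{\left(o \right)} = 28 - 14 o^{2} - 7 o$ ($r{\left(o \right)} = 28 - 7 \left(2 o^{2} + o\right) = 28 - 7 \left(o + 2 o^{2}\right) = 28 - \left(7 o + 14 o^{2}\right) = 28 - 14 o^{2} - 7 o$)
$\frac{1}{-67027 + r{\left(-304 \right)}} = \frac{1}{-67027 - \left(-2156 + 1293824\right)} = \frac{1}{-67027 + \left(28 - 1293824 + 2128\right)} = \frac{1}{-67027 - 1291668} = \frac{1}{-1358695} = - \frac{1}{1358695}$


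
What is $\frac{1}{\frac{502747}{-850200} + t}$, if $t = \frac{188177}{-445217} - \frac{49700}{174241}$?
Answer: $- \frac{65954312013509400}{85689727935562259} \approx -0.76969$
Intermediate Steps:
$t = - \frac{54915433557}{77575055297}$ ($t = 188177 \left(- \frac{1}{445217}\right) - \frac{49700}{174241} = - \frac{188177}{445217} - \frac{49700}{174241} = - \frac{54915433557}{77575055297} \approx -0.7079$)
$\frac{1}{\frac{502747}{-850200} + t} = \frac{1}{\frac{502747}{-850200} - \frac{54915433557}{77575055297}} = \frac{1}{502747 \left(- \frac{1}{850200}\right) - \frac{54915433557}{77575055297}} = \frac{1}{- \frac{502747}{850200} - \frac{54915433557}{77575055297}} = \frac{1}{- \frac{85689727935562259}{65954312013509400}} = - \frac{65954312013509400}{85689727935562259}$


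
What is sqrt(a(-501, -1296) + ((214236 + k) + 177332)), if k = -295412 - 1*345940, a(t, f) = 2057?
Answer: I*sqrt(247727) ≈ 497.72*I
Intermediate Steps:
k = -641352 (k = -295412 - 345940 = -641352)
sqrt(a(-501, -1296) + ((214236 + k) + 177332)) = sqrt(2057 + ((214236 - 641352) + 177332)) = sqrt(2057 + (-427116 + 177332)) = sqrt(2057 - 249784) = sqrt(-247727) = I*sqrt(247727)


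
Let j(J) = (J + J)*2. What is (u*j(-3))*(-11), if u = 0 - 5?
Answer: -660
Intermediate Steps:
u = -5
j(J) = 4*J (j(J) = (2*J)*2 = 4*J)
(u*j(-3))*(-11) = -20*(-3)*(-11) = -5*(-12)*(-11) = 60*(-11) = -660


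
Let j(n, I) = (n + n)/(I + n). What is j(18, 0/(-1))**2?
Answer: 4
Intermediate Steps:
j(n, I) = 2*n/(I + n) (j(n, I) = (2*n)/(I + n) = 2*n/(I + n))
j(18, 0/(-1))**2 = (2*18/(0/(-1) + 18))**2 = (2*18/(0*(-1) + 18))**2 = (2*18/(0 + 18))**2 = (2*18/18)**2 = (2*18*(1/18))**2 = 2**2 = 4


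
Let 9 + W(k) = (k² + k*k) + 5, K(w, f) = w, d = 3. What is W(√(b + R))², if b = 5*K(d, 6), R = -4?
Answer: 324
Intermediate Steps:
b = 15 (b = 5*3 = 15)
W(k) = -4 + 2*k² (W(k) = -9 + ((k² + k*k) + 5) = -9 + ((k² + k²) + 5) = -9 + (2*k² + 5) = -9 + (5 + 2*k²) = -4 + 2*k²)
W(√(b + R))² = (-4 + 2*(√(15 - 4))²)² = (-4 + 2*(√11)²)² = (-4 + 2*11)² = (-4 + 22)² = 18² = 324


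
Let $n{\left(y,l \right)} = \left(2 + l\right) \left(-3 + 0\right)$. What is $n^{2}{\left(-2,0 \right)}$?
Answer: $36$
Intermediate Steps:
$n{\left(y,l \right)} = -6 - 3 l$ ($n{\left(y,l \right)} = \left(2 + l\right) \left(-3\right) = -6 - 3 l$)
$n^{2}{\left(-2,0 \right)} = \left(-6 - 0\right)^{2} = \left(-6 + 0\right)^{2} = \left(-6\right)^{2} = 36$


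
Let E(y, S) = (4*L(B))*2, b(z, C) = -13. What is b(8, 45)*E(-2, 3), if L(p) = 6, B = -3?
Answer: -624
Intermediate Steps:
E(y, S) = 48 (E(y, S) = (4*6)*2 = 24*2 = 48)
b(8, 45)*E(-2, 3) = -13*48 = -624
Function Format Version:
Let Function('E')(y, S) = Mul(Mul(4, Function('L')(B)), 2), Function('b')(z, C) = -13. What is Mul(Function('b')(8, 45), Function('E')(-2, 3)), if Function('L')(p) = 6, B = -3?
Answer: -624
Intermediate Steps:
Function('E')(y, S) = 48 (Function('E')(y, S) = Mul(Mul(4, 6), 2) = Mul(24, 2) = 48)
Mul(Function('b')(8, 45), Function('E')(-2, 3)) = Mul(-13, 48) = -624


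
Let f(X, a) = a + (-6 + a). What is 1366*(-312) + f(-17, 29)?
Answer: -426140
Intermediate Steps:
f(X, a) = -6 + 2*a
1366*(-312) + f(-17, 29) = 1366*(-312) + (-6 + 2*29) = -426192 + (-6 + 58) = -426192 + 52 = -426140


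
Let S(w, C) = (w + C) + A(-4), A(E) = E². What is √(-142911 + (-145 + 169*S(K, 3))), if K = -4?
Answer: I*√140521 ≈ 374.86*I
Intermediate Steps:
S(w, C) = 16 + C + w (S(w, C) = (w + C) + (-4)² = (C + w) + 16 = 16 + C + w)
√(-142911 + (-145 + 169*S(K, 3))) = √(-142911 + (-145 + 169*(16 + 3 - 4))) = √(-142911 + (-145 + 169*15)) = √(-142911 + (-145 + 2535)) = √(-142911 + 2390) = √(-140521) = I*√140521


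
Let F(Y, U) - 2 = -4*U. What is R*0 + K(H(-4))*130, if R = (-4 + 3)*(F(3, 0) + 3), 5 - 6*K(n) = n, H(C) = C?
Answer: 195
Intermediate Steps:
F(Y, U) = 2 - 4*U
K(n) = 5/6 - n/6
R = -5 (R = (-4 + 3)*((2 - 4*0) + 3) = -((2 + 0) + 3) = -(2 + 3) = -1*5 = -5)
R*0 + K(H(-4))*130 = -5*0 + (5/6 - 1/6*(-4))*130 = 0 + (5/6 + 2/3)*130 = 0 + (3/2)*130 = 0 + 195 = 195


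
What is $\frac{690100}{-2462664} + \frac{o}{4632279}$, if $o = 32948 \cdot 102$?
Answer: $\frac{24899653511}{55920327114} \approx 0.44527$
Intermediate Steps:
$o = 3360696$
$\frac{690100}{-2462664} + \frac{o}{4632279} = \frac{690100}{-2462664} + \frac{3360696}{4632279} = 690100 \left(- \frac{1}{2462664}\right) + 3360696 \cdot \frac{1}{4632279} = - \frac{172525}{615666} + \frac{65896}{90829} = \frac{24899653511}{55920327114}$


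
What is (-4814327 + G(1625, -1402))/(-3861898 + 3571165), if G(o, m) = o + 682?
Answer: 4812020/290733 ≈ 16.551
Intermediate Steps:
G(o, m) = 682 + o
(-4814327 + G(1625, -1402))/(-3861898 + 3571165) = (-4814327 + (682 + 1625))/(-3861898 + 3571165) = (-4814327 + 2307)/(-290733) = -4812020*(-1/290733) = 4812020/290733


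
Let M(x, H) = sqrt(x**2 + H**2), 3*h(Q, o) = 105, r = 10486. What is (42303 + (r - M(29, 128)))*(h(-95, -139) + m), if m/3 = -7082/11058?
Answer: 3218228596/1843 - 304820*sqrt(689)/1843 ≈ 1.7418e+6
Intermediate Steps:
h(Q, o) = 35 (h(Q, o) = (1/3)*105 = 35)
M(x, H) = sqrt(H**2 + x**2)
m = -3541/1843 (m = 3*(-7082/11058) = 3*(-7082*1/11058) = 3*(-3541/5529) = -3541/1843 ≈ -1.9213)
(42303 + (r - M(29, 128)))*(h(-95, -139) + m) = (42303 + (10486 - sqrt(128**2 + 29**2)))*(35 - 3541/1843) = (42303 + (10486 - sqrt(16384 + 841)))*(60964/1843) = (42303 + (10486 - sqrt(17225)))*(60964/1843) = (42303 + (10486 - 5*sqrt(689)))*(60964/1843) = (52789 - 5*sqrt(689))*(60964/1843) = 3218228596/1843 - 304820*sqrt(689)/1843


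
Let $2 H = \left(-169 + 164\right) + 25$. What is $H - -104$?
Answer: $114$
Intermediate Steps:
$H = 10$ ($H = \frac{\left(-169 + 164\right) + 25}{2} = \frac{-5 + 25}{2} = \frac{1}{2} \cdot 20 = 10$)
$H - -104 = 10 - -104 = 10 + 104 = 114$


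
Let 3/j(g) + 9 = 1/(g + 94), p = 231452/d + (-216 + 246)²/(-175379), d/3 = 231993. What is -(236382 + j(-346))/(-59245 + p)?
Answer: 65466935437460552082/16408070925347345153 ≈ 3.9899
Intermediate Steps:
d = 695979 (d = 3*231993 = 695979)
p = 39965439208/122060101041 (p = 231452/695979 + (-216 + 246)²/(-175379) = 231452*(1/695979) + 30²*(-1/175379) = 231452/695979 + 900*(-1/175379) = 231452/695979 - 900/175379 = 39965439208/122060101041 ≈ 0.32742)
j(g) = 3/(-9 + 1/(94 + g)) (j(g) = 3/(-9 + 1/(g + 94)) = 3/(-9 + 1/(94 + g)))
-(236382 + j(-346))/(-59245 + p) = -(236382 + 3*(-94 - 1*(-346))/(845 + 9*(-346)))/(-59245 + 39965439208/122060101041) = -(236382 + 3*(-94 + 346)/(845 - 3114))/(-7231410720734837/122060101041) = -(236382 + 3*252/(-2269))*(-122060101041)/7231410720734837 = -(236382 + 3*(-1/2269)*252)*(-122060101041)/7231410720734837 = -(236382 - 756/2269)*(-122060101041)/7231410720734837 = -536350002*(-122060101041)/(2269*7231410720734837) = -1*(-65466935437460552082/16408070925347345153) = 65466935437460552082/16408070925347345153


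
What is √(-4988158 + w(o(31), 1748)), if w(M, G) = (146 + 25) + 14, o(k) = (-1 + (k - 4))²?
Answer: I*√4987973 ≈ 2233.4*I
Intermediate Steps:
o(k) = (-5 + k)² (o(k) = (-1 + (-4 + k))² = (-5 + k)²)
w(M, G) = 185 (w(M, G) = 171 + 14 = 185)
√(-4988158 + w(o(31), 1748)) = √(-4988158 + 185) = √(-4987973) = I*√4987973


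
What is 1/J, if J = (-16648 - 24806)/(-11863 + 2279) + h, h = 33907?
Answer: 4792/162503071 ≈ 2.9489e-5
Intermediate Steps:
J = 162503071/4792 (J = (-16648 - 24806)/(-11863 + 2279) + 33907 = -41454/(-9584) + 33907 = -41454*(-1/9584) + 33907 = 20727/4792 + 33907 = 162503071/4792 ≈ 33911.)
1/J = 1/(162503071/4792) = 4792/162503071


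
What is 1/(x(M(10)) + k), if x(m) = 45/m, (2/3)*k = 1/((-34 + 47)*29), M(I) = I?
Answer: 377/1698 ≈ 0.22203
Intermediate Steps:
k = 3/754 (k = 3/(2*(((-34 + 47)*29))) = 3/(2*((13*29))) = (3/2)/377 = (3/2)*(1/377) = 3/754 ≈ 0.0039788)
1/(x(M(10)) + k) = 1/(45/10 + 3/754) = 1/(45*(1/10) + 3/754) = 1/(9/2 + 3/754) = 1/(1698/377) = 377/1698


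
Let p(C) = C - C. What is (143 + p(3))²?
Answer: 20449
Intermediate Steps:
p(C) = 0
(143 + p(3))² = (143 + 0)² = 143² = 20449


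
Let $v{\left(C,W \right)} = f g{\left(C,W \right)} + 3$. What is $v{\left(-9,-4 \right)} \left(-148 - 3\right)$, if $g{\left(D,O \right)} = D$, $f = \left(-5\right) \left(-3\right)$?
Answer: $19932$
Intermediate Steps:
$f = 15$
$v{\left(C,W \right)} = 3 + 15 C$ ($v{\left(C,W \right)} = 15 C + 3 = 3 + 15 C$)
$v{\left(-9,-4 \right)} \left(-148 - 3\right) = \left(3 + 15 \left(-9\right)\right) \left(-148 - 3\right) = \left(3 - 135\right) \left(-151\right) = \left(-132\right) \left(-151\right) = 19932$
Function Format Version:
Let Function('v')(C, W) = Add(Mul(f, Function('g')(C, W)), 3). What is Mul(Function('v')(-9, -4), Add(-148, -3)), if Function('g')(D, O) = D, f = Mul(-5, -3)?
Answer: 19932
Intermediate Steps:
f = 15
Function('v')(C, W) = Add(3, Mul(15, C)) (Function('v')(C, W) = Add(Mul(15, C), 3) = Add(3, Mul(15, C)))
Mul(Function('v')(-9, -4), Add(-148, -3)) = Mul(Add(3, Mul(15, -9)), Add(-148, -3)) = Mul(Add(3, -135), -151) = Mul(-132, -151) = 19932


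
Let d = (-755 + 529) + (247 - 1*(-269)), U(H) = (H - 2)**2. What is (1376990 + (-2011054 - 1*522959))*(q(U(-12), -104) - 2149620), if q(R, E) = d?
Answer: 2486824244590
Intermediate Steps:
U(H) = (-2 + H)**2
d = 290 (d = -226 + (247 + 269) = -226 + 516 = 290)
q(R, E) = 290
(1376990 + (-2011054 - 1*522959))*(q(U(-12), -104) - 2149620) = (1376990 + (-2011054 - 1*522959))*(290 - 2149620) = (1376990 + (-2011054 - 522959))*(-2149330) = (1376990 - 2534013)*(-2149330) = -1157023*(-2149330) = 2486824244590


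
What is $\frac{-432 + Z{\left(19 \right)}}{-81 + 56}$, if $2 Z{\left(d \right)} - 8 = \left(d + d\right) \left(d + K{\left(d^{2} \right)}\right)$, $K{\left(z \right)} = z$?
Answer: $- \frac{6792}{25} \approx -271.68$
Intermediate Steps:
$Z{\left(d \right)} = 4 + d \left(d + d^{2}\right)$ ($Z{\left(d \right)} = 4 + \frac{\left(d + d\right) \left(d + d^{2}\right)}{2} = 4 + \frac{2 d \left(d + d^{2}\right)}{2} = 4 + d \left(d + d^{2}\right)$)
$\frac{-432 + Z{\left(19 \right)}}{-81 + 56} = \frac{-432 + \left(4 + 19^{2} + 19^{3}\right)}{-81 + 56} = \frac{-432 + \left(4 + 361 + 6859\right)}{-25} = \left(-432 + 7224\right) \left(- \frac{1}{25}\right) = 6792 \left(- \frac{1}{25}\right) = - \frac{6792}{25}$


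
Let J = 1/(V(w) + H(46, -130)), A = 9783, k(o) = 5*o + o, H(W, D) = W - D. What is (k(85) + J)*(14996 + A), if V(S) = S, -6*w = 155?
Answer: 11386346964/901 ≈ 1.2637e+7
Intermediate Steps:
w = -155/6 (w = -⅙*155 = -155/6 ≈ -25.833)
k(o) = 6*o
J = 6/901 (J = 1/(-155/6 + (46 - 1*(-130))) = 1/(-155/6 + (46 + 130)) = 1/(-155/6 + 176) = 1/(901/6) = 6/901 ≈ 0.0066593)
(k(85) + J)*(14996 + A) = (6*85 + 6/901)*(14996 + 9783) = (510 + 6/901)*24779 = (459516/901)*24779 = 11386346964/901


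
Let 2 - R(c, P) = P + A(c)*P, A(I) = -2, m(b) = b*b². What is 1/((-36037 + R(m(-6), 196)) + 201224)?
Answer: 1/165385 ≈ 6.0465e-6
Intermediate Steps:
m(b) = b³
R(c, P) = 2 + P (R(c, P) = 2 - (P - 2*P) = 2 - (-1)*P = 2 + P)
1/((-36037 + R(m(-6), 196)) + 201224) = 1/((-36037 + (2 + 196)) + 201224) = 1/((-36037 + 198) + 201224) = 1/(-35839 + 201224) = 1/165385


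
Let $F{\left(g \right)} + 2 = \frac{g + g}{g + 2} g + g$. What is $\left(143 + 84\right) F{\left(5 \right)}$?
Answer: $\frac{16117}{7} \approx 2302.4$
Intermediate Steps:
$F{\left(g \right)} = -2 + g + \frac{2 g^{2}}{2 + g}$ ($F{\left(g \right)} = -2 + \left(\frac{g + g}{g + 2} g + g\right) = -2 + \left(\frac{2 g}{2 + g} g + g\right) = -2 + \left(\frac{2 g^{2}}{2 + g} + g\right) = -2 + \left(g + \frac{2 g^{2}}{2 + g}\right) = -2 + g + \frac{2 g^{2}}{2 + g}$)
$\left(143 + 84\right) F{\left(5 \right)} = \left(143 + 84\right) \frac{-4 + 3 \cdot 5^{2}}{2 + 5} = 227 \frac{-4 + 3 \cdot 25}{7} = 227 \frac{-4 + 75}{7} = 227 \cdot \frac{1}{7} \cdot 71 = 227 \cdot \frac{71}{7} = \frac{16117}{7}$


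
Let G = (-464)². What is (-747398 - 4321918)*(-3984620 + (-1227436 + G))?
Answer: 25330155416160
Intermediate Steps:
G = 215296
(-747398 - 4321918)*(-3984620 + (-1227436 + G)) = (-747398 - 4321918)*(-3984620 + (-1227436 + 215296)) = -5069316*(-3984620 - 1012140) = -5069316*(-4996760) = 25330155416160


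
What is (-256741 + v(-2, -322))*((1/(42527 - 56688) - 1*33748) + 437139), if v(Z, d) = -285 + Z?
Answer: -1468251874908600/14161 ≈ -1.0368e+11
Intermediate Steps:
(-256741 + v(-2, -322))*((1/(42527 - 56688) - 1*33748) + 437139) = (-256741 + (-285 - 2))*((1/(42527 - 56688) - 1*33748) + 437139) = (-256741 - 287)*((1/(-14161) - 33748) + 437139) = -257028*((-1/14161 - 33748) + 437139) = -257028*(-477905429/14161 + 437139) = -257028*5712419950/14161 = -1468251874908600/14161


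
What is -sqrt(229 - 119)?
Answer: -sqrt(110) ≈ -10.488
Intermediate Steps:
-sqrt(229 - 119) = -sqrt(110)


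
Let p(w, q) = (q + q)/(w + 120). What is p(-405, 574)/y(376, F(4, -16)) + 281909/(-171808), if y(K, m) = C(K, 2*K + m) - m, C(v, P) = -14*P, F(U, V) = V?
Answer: -51648906571/31484675040 ≈ -1.6404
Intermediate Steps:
p(w, q) = 2*q/(120 + w) (p(w, q) = (2*q)/(120 + w) = 2*q/(120 + w))
y(K, m) = -28*K - 15*m (y(K, m) = -14*(2*K + m) - m = -14*(m + 2*K) - m = (-28*K - 14*m) - m = -28*K - 15*m)
p(-405, 574)/y(376, F(4, -16)) + 281909/(-171808) = (2*574/(120 - 405))/(-28*376 - 15*(-16)) + 281909/(-171808) = (2*574/(-285))/(-10528 + 240) + 281909*(-1/171808) = (2*574*(-1/285))/(-10288) - 281909/171808 = -1148/285*(-1/10288) - 281909/171808 = 287/733020 - 281909/171808 = -51648906571/31484675040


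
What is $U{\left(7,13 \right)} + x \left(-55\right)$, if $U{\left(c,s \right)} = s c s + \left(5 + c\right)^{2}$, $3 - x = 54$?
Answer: $4132$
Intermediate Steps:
$x = -51$ ($x = 3 - 54 = -51$)
$U{\left(c,s \right)} = \left(5 + c\right)^{2} + c s^{2}$ ($U{\left(c,s \right)} = c s s + \left(5 + c\right)^{2} = c s^{2} + \left(5 + c\right)^{2} = \left(5 + c\right)^{2} + c s^{2}$)
$U{\left(7,13 \right)} + x \left(-55\right) = \left(\left(5 + 7\right)^{2} + 7 \cdot 13^{2}\right) - -2805 = \left(12^{2} + 7 \cdot 169\right) + 2805 = \left(144 + 1183\right) + 2805 = 1327 + 2805 = 4132$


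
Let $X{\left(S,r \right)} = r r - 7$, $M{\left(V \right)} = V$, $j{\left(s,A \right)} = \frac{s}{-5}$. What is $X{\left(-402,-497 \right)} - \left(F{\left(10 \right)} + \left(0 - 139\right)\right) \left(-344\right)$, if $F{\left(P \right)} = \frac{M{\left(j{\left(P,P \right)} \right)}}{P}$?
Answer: $\frac{995586}{5} \approx 1.9912 \cdot 10^{5}$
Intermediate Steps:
$j{\left(s,A \right)} = - \frac{s}{5}$ ($j{\left(s,A \right)} = s \left(- \frac{1}{5}\right) = - \frac{s}{5}$)
$X{\left(S,r \right)} = -7 + r^{2}$ ($X{\left(S,r \right)} = r^{2} - 7 = -7 + r^{2}$)
$F{\left(P \right)} = - \frac{1}{5}$ ($F{\left(P \right)} = \frac{\left(- \frac{1}{5}\right) P}{P} = - \frac{1}{5}$)
$X{\left(-402,-497 \right)} - \left(F{\left(10 \right)} + \left(0 - 139\right)\right) \left(-344\right) = \left(-7 + \left(-497\right)^{2}\right) - \left(- \frac{1}{5} + \left(0 - 139\right)\right) \left(-344\right) = \left(-7 + 247009\right) - \left(- \frac{1}{5} + \left(0 - 139\right)\right) \left(-344\right) = 247002 - \left(- \frac{1}{5} - 139\right) \left(-344\right) = 247002 - \left(- \frac{696}{5}\right) \left(-344\right) = 247002 - \frac{239424}{5} = \frac{995586}{5}$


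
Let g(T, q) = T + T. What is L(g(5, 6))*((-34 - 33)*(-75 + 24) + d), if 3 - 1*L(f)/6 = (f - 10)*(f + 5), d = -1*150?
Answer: 58806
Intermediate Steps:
g(T, q) = 2*T
d = -150
L(f) = 18 - 6*(-10 + f)*(5 + f) (L(f) = 18 - 6*(f - 10)*(f + 5) = 18 - 6*(-10 + f)*(5 + f))
L(g(5, 6))*((-34 - 33)*(-75 + 24) + d) = (318 - 6*(2*5)**2 + 30*(2*5))*((-34 - 33)*(-75 + 24) - 150) = (318 - 6*10**2 + 30*10)*(-67*(-51) - 150) = (318 - 6*100 + 300)*(3417 - 150) = (318 - 600 + 300)*3267 = 18*3267 = 58806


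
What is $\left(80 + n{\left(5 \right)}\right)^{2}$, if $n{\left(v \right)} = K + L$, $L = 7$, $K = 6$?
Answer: $8649$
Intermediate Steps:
$n{\left(v \right)} = 13$ ($n{\left(v \right)} = 6 + 7 = 13$)
$\left(80 + n{\left(5 \right)}\right)^{2} = \left(80 + 13\right)^{2} = 93^{2} = 8649$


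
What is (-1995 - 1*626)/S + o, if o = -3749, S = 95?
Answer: -358776/95 ≈ -3776.6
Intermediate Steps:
(-1995 - 1*626)/S + o = (-1995 - 1*626)/95 - 3749 = (-1995 - 626)*(1/95) - 3749 = -2621*1/95 - 3749 = -2621/95 - 3749 = -358776/95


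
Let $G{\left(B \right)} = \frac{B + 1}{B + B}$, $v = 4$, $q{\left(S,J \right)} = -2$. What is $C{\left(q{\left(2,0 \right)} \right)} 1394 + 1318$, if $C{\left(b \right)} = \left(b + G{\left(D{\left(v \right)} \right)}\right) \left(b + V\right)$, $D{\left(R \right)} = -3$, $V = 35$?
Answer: $-75352$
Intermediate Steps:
$G{\left(B \right)} = \frac{1 + B}{2 B}$
$C{\left(b \right)} = \left(35 + b\right) \left(\frac{1}{3} + b\right)$ ($C{\left(b \right)} = \left(b + \frac{1 - 3}{2 \left(-3\right)}\right) \left(b + 35\right) = \left(b + \frac{1}{2} \left(- \frac{1}{3}\right) \left(-2\right)\right) \left(35 + b\right) = \left(b + \frac{1}{3}\right) \left(35 + b\right) = \left(\frac{1}{3} + b\right) \left(35 + b\right) = \left(35 + b\right) \left(\frac{1}{3} + b\right)$)
$C{\left(q{\left(2,0 \right)} \right)} 1394 + 1318 = \left(\frac{35}{3} + \left(-2\right)^{2} + \frac{106}{3} \left(-2\right)\right) 1394 + 1318 = \left(\frac{35}{3} + 4 - \frac{212}{3}\right) 1394 + 1318 = \left(-55\right) 1394 + 1318 = -76670 + 1318 = -75352$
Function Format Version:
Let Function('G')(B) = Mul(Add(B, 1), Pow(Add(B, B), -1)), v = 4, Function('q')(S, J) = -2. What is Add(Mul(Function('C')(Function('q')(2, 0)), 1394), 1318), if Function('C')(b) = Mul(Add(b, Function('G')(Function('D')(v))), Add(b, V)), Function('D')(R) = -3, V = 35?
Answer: -75352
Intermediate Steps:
Function('G')(B) = Mul(Rational(1, 2), Pow(B, -1), Add(1, B)) (Function('G')(B) = Mul(Add(1, B), Pow(Mul(2, B), -1)) = Mul(Add(1, B), Mul(Rational(1, 2), Pow(B, -1))) = Mul(Rational(1, 2), Pow(B, -1), Add(1, B)))
Function('C')(b) = Mul(Add(35, b), Add(Rational(1, 3), b)) (Function('C')(b) = Mul(Add(b, Mul(Rational(1, 2), Pow(-3, -1), Add(1, -3))), Add(b, 35)) = Mul(Add(b, Mul(Rational(1, 2), Rational(-1, 3), -2)), Add(35, b)) = Mul(Add(b, Rational(1, 3)), Add(35, b)) = Mul(Add(Rational(1, 3), b), Add(35, b)) = Mul(Add(35, b), Add(Rational(1, 3), b)))
Add(Mul(Function('C')(Function('q')(2, 0)), 1394), 1318) = Add(Mul(Add(Rational(35, 3), Pow(-2, 2), Mul(Rational(106, 3), -2)), 1394), 1318) = Add(Mul(Add(Rational(35, 3), 4, Rational(-212, 3)), 1394), 1318) = Add(Mul(-55, 1394), 1318) = Add(-76670, 1318) = -75352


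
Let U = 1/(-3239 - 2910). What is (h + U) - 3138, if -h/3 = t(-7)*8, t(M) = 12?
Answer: -21066475/6149 ≈ -3426.0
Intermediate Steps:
U = -1/6149 (U = 1/(-6149) = -1/6149 ≈ -0.00016263)
h = -288 (h = -36*8 = -3*96 = -288)
(h + U) - 3138 = (-288 - 1/6149) - 3138 = -1770913/6149 - 3138 = -21066475/6149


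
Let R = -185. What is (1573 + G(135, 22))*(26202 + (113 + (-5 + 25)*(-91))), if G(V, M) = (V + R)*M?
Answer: 11586135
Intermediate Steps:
G(V, M) = M*(-185 + V) (G(V, M) = (V - 185)*M = (-185 + V)*M = M*(-185 + V))
(1573 + G(135, 22))*(26202 + (113 + (-5 + 25)*(-91))) = (1573 + 22*(-185 + 135))*(26202 + (113 + (-5 + 25)*(-91))) = (1573 + 22*(-50))*(26202 + (113 + 20*(-91))) = (1573 - 1100)*(26202 + (113 - 1820)) = 473*(26202 - 1707) = 473*24495 = 11586135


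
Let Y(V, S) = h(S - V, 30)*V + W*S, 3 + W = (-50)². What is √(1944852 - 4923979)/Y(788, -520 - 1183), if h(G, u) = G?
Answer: -I*√2979127/6215299 ≈ -0.0002777*I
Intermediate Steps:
W = 2497 (W = -3 + (-50)² = -3 + 2500 = 2497)
Y(V, S) = 2497*S + V*(S - V) (Y(V, S) = (S - V)*V + 2497*S = V*(S - V) + 2497*S = 2497*S + V*(S - V))
√(1944852 - 4923979)/Y(788, -520 - 1183) = √(1944852 - 4923979)/(2497*(-520 - 1183) + 788*((-520 - 1183) - 1*788)) = √(-2979127)/(2497*(-1703) + 788*(-1703 - 788)) = (I*√2979127)/(-4252391 + 788*(-2491)) = (I*√2979127)/(-4252391 - 1962908) = (I*√2979127)/(-6215299) = (I*√2979127)*(-1/6215299) = -I*√2979127/6215299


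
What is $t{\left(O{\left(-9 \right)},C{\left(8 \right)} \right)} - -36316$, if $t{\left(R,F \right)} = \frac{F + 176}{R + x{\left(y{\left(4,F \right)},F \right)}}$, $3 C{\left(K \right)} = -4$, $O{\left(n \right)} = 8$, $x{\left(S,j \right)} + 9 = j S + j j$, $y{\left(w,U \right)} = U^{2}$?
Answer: $\frac{1556872}{43} \approx 36206.0$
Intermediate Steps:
$x{\left(S,j \right)} = -9 + j^{2} + S j$ ($x{\left(S,j \right)} = -9 + \left(j S + j j\right) = -9 + \left(S j + j^{2}\right) = -9 + \left(j^{2} + S j\right) = -9 + j^{2} + S j$)
$C{\left(K \right)} = - \frac{4}{3}$ ($C{\left(K \right)} = \frac{1}{3} \left(-4\right) = - \frac{4}{3}$)
$t{\left(R,F \right)} = \frac{176 + F}{-9 + R + F^{2} + F^{3}}$ ($t{\left(R,F \right)} = \frac{F + 176}{R + \left(-9 + F^{2} + F^{2} F\right)} = \frac{176 + F}{R + \left(-9 + F^{2} + F^{3}\right)} = \frac{176 + F}{-9 + R + F^{2} + F^{3}}$)
$t{\left(O{\left(-9 \right)},C{\left(8 \right)} \right)} - -36316 = \frac{176 - \frac{4}{3}}{-9 + 8 + \left(- \frac{4}{3}\right)^{2} + \left(- \frac{4}{3}\right)^{3}} - -36316 = \frac{1}{-9 + 8 + \frac{16}{9} - \frac{64}{27}} \cdot \frac{524}{3} + 36316 = \frac{1}{- \frac{43}{27}} \cdot \frac{524}{3} + 36316 = \left(- \frac{27}{43}\right) \frac{524}{3} + 36316 = - \frac{4716}{43} + 36316 = \frac{1556872}{43}$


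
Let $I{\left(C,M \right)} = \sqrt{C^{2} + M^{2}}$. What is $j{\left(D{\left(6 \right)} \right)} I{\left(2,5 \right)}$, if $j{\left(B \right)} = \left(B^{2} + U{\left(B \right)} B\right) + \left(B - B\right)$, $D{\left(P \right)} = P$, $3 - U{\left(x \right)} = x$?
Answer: $18 \sqrt{29} \approx 96.933$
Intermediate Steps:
$U{\left(x \right)} = 3 - x$
$j{\left(B \right)} = B^{2} + B \left(3 - B\right)$ ($j{\left(B \right)} = \left(B^{2} + \left(3 - B\right) B\right) + \left(B - B\right) = \left(B^{2} + B \left(3 - B\right)\right) + 0 = B^{2} + B \left(3 - B\right)$)
$j{\left(D{\left(6 \right)} \right)} I{\left(2,5 \right)} = 3 \cdot 6 \sqrt{2^{2} + 5^{2}} = 18 \sqrt{4 + 25} = 18 \sqrt{29}$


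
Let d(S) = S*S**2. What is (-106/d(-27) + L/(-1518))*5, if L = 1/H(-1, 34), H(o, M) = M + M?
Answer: 18203435/677252664 ≈ 0.026878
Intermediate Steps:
H(o, M) = 2*M
L = 1/68 (L = 1/(2*34) = 1/68 ≈ 0.014706)
d(S) = S**3
(-106/d(-27) + L/(-1518))*5 = (-106/((-27)**3) + (1/68)/(-1518))*5 = (-106/(-19683) + (1/68)*(-1/1518))*5 = (-106*(-1/19683) - 1/103224)*5 = (106/19683 - 1/103224)*5 = (3640687/677252664)*5 = 18203435/677252664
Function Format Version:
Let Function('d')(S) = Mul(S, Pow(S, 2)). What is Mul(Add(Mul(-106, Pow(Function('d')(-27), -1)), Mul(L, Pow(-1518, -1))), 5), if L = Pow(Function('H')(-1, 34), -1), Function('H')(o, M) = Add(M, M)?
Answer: Rational(18203435, 677252664) ≈ 0.026878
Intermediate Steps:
Function('H')(o, M) = Mul(2, M)
L = Rational(1, 68) (L = Pow(Mul(2, 34), -1) = Pow(68, -1) = Rational(1, 68) ≈ 0.014706)
Function('d')(S) = Pow(S, 3)
Mul(Add(Mul(-106, Pow(Function('d')(-27), -1)), Mul(L, Pow(-1518, -1))), 5) = Mul(Add(Mul(-106, Pow(Pow(-27, 3), -1)), Mul(Rational(1, 68), Pow(-1518, -1))), 5) = Mul(Add(Mul(-106, Pow(-19683, -1)), Mul(Rational(1, 68), Rational(-1, 1518))), 5) = Mul(Add(Mul(-106, Rational(-1, 19683)), Rational(-1, 103224)), 5) = Mul(Add(Rational(106, 19683), Rational(-1, 103224)), 5) = Mul(Rational(3640687, 677252664), 5) = Rational(18203435, 677252664)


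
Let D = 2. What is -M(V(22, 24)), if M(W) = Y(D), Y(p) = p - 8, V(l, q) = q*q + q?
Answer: 6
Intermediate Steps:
V(l, q) = q + q² (V(l, q) = q² + q = q + q²)
Y(p) = -8 + p
M(W) = -6 (M(W) = -8 + 2 = -6)
-M(V(22, 24)) = -1*(-6) = 6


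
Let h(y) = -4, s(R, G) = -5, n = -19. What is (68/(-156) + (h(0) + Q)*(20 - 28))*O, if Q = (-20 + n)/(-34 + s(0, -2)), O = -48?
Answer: -14704/13 ≈ -1131.1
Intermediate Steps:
Q = 1 (Q = (-20 - 19)/(-34 - 5) = -39/(-39) = -39*(-1/39) = 1)
(68/(-156) + (h(0) + Q)*(20 - 28))*O = (68/(-156) + (-4 + 1)*(20 - 28))*(-48) = (68*(-1/156) - 3*(-8))*(-48) = (-17/39 + 24)*(-48) = (919/39)*(-48) = -14704/13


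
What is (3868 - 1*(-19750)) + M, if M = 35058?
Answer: 58676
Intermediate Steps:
(3868 - 1*(-19750)) + M = (3868 - 1*(-19750)) + 35058 = (3868 + 19750) + 35058 = 23618 + 35058 = 58676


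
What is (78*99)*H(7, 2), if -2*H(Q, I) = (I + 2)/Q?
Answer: -15444/7 ≈ -2206.3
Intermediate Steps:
H(Q, I) = -(2 + I)/(2*Q) (H(Q, I) = -(I + 2)/(2*Q) = -(2 + I)/(2*Q))
(78*99)*H(7, 2) = (78*99)*((1/2)*(-2 - 1*2)/7) = 7722*((1/2)*(1/7)*(-2 - 2)) = 7722*((1/2)*(1/7)*(-4)) = 7722*(-2/7) = -15444/7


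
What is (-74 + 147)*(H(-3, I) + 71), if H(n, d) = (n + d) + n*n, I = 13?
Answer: 6570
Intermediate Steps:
H(n, d) = d + n + n² (H(n, d) = (d + n) + n² = d + n + n²)
(-74 + 147)*(H(-3, I) + 71) = (-74 + 147)*((13 - 3 + (-3)²) + 71) = 73*((13 - 3 + 9) + 71) = 73*(19 + 71) = 73*90 = 6570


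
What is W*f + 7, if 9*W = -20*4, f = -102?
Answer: 2741/3 ≈ 913.67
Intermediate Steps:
W = -80/9 (W = (-20*4)/9 = (1/9)*(-80) = -80/9 ≈ -8.8889)
W*f + 7 = -80/9*(-102) + 7 = 2720/3 + 7 = 2741/3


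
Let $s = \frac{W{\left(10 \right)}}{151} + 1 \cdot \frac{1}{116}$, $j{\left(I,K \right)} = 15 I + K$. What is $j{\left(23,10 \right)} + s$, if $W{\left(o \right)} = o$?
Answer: $\frac{6219491}{17516} \approx 355.07$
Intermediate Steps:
$j{\left(I,K \right)} = K + 15 I$
$s = \frac{1311}{17516}$ ($s = \frac{10}{151} + 1 \cdot \frac{1}{116} = 10 \cdot \frac{1}{151} + 1 \cdot \frac{1}{116} = \frac{10}{151} + \frac{1}{116} = \frac{1311}{17516} \approx 0.074846$)
$j{\left(23,10 \right)} + s = \left(10 + 15 \cdot 23\right) + \frac{1311}{17516} = \left(10 + 345\right) + \frac{1311}{17516} = 355 + \frac{1311}{17516} = \frac{6219491}{17516}$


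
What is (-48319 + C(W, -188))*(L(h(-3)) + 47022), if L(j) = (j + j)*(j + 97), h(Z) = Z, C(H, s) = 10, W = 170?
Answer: -2244339522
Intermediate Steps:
L(j) = 2*j*(97 + j) (L(j) = (2*j)*(97 + j) = 2*j*(97 + j))
(-48319 + C(W, -188))*(L(h(-3)) + 47022) = (-48319 + 10)*(2*(-3)*(97 - 3) + 47022) = -48309*(2*(-3)*94 + 47022) = -48309*(-564 + 47022) = -48309*46458 = -2244339522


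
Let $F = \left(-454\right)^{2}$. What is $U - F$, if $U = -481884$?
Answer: $-688000$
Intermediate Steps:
$F = 206116$
$U - F = -481884 - 206116 = -688000$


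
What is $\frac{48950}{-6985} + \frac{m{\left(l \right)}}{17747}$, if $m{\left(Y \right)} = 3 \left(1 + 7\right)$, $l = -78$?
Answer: $- \frac{15791782}{2253869} \approx -7.0065$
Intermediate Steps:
$m{\left(Y \right)} = 24$ ($m{\left(Y \right)} = 3 \cdot 8 = 24$)
$\frac{48950}{-6985} + \frac{m{\left(l \right)}}{17747} = \frac{48950}{-6985} + \frac{24}{17747} = 48950 \left(- \frac{1}{6985}\right) + 24 \cdot \frac{1}{17747} = - \frac{890}{127} + \frac{24}{17747} = - \frac{15791782}{2253869}$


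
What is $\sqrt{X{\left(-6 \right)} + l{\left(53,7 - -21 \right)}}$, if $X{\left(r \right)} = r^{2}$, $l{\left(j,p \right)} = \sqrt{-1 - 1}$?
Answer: $\sqrt{36 + i \sqrt{2}} \approx 6.0012 + 0.1178 i$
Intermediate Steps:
$l{\left(j,p \right)} = i \sqrt{2}$ ($l{\left(j,p \right)} = \sqrt{-2} = i \sqrt{2}$)
$\sqrt{X{\left(-6 \right)} + l{\left(53,7 - -21 \right)}} = \sqrt{\left(-6\right)^{2} + i \sqrt{2}} = \sqrt{36 + i \sqrt{2}}$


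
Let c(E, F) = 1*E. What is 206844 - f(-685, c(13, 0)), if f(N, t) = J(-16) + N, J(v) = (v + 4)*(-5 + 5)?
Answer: 207529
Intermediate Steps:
J(v) = 0 (J(v) = (4 + v)*0 = 0)
c(E, F) = E
f(N, t) = N (f(N, t) = 0 + N = N)
206844 - f(-685, c(13, 0)) = 206844 - 1*(-685) = 206844 + 685 = 207529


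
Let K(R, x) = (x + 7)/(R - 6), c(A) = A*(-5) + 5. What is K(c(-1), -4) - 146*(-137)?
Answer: 80011/4 ≈ 20003.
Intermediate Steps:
c(A) = 5 - 5*A (c(A) = -5*A + 5 = 5 - 5*A)
K(R, x) = (7 + x)/(-6 + R)
K(c(-1), -4) - 146*(-137) = (7 - 4)/(-6 + (5 - 5*(-1))) - 146*(-137) = 3/(-6 + (5 + 5)) + 20002 = 3/(-6 + 10) + 20002 = 3/4 + 20002 = 80011/4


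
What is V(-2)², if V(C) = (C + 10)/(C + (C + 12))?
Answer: 1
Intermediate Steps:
V(C) = (10 + C)/(12 + 2*C) (V(C) = (10 + C)/(C + (12 + C)) = (10 + C)/(12 + 2*C))
V(-2)² = ((10 - 2)/(2*(6 - 2)))² = ((½)*8/4)² = ((½)*(¼)*8)² = 1² = 1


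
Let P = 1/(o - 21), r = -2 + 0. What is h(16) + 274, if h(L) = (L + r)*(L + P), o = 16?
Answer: 2476/5 ≈ 495.20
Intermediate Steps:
r = -2
P = -⅕ (P = 1/(16 - 21) = 1/(-5) = -⅕ ≈ -0.20000)
h(L) = (-2 + L)*(-⅕ + L) (h(L) = (L - 2)*(L - ⅕) = (-2 + L)*(-⅕ + L))
h(16) + 274 = (⅖ + 16² - 11/5*16) + 274 = (⅖ + 256 - 176/5) + 274 = 1106/5 + 274 = 2476/5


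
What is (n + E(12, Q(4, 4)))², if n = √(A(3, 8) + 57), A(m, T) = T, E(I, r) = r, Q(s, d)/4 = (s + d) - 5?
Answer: (12 + √65)² ≈ 402.49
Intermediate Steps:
Q(s, d) = -20 + 4*d + 4*s (Q(s, d) = 4*((s + d) - 5) = 4*((d + s) - 5) = 4*(-5 + d + s) = -20 + 4*d + 4*s)
n = √65 (n = √(8 + 57) = √65 ≈ 8.0623)
(n + E(12, Q(4, 4)))² = (√65 + (-20 + 4*4 + 4*4))² = (√65 + (-20 + 16 + 16))² = (√65 + 12)² = (12 + √65)²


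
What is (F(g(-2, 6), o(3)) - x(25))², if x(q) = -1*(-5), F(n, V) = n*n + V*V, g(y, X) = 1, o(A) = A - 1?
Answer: 0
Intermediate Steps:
o(A) = -1 + A
F(n, V) = V² + n² (F(n, V) = n² + V² = V² + n²)
x(q) = 5
(F(g(-2, 6), o(3)) - x(25))² = (((-1 + 3)² + 1²) - 1*5)² = ((2² + 1) - 5)² = ((4 + 1) - 5)² = (5 - 5)² = 0² = 0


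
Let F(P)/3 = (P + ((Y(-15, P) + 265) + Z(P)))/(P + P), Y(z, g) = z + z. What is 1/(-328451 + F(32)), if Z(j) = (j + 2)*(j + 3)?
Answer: -64/21016493 ≈ -3.0452e-6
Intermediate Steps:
Y(z, g) = 2*z
Z(j) = (2 + j)*(3 + j)
F(P) = 3*(241 + P² + 6*P)/(2*P) (F(P) = 3*((P + ((2*(-15) + 265) + (6 + P² + 5*P)))/(P + P)) = 3*((P + ((-30 + 265) + (6 + P² + 5*P)))/((2*P))) = 3*((P + (235 + (6 + P² + 5*P)))*(1/(2*P))) = 3*((P + (241 + P² + 5*P))*(1/(2*P))) = 3*((241 + P² + 6*P)*(1/(2*P))) = 3*((241 + P² + 6*P)/(2*P)) = 3*(241 + P² + 6*P)/(2*P))
1/(-328451 + F(32)) = 1/(-328451 + (9 + (3/2)*32 + (723/2)/32)) = 1/(-328451 + (9 + 48 + (723/2)*(1/32))) = 1/(-328451 + (9 + 48 + 723/64)) = 1/(-328451 + 4371/64) = 1/(-21016493/64) = -64/21016493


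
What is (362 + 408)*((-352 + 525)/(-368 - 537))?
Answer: -26642/181 ≈ -147.19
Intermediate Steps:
(362 + 408)*((-352 + 525)/(-368 - 537)) = 770*(173/(-905)) = 770*(173*(-1/905)) = 770*(-173/905) = -26642/181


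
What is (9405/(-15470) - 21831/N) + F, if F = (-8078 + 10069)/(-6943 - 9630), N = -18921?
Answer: 165277785/388239098 ≈ 0.42571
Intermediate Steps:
F = -1991/16573 (F = 1991/(-16573) = 1991*(-1/16573) = -1991/16573 ≈ -0.12014)
(9405/(-15470) - 21831/N) + F = (9405/(-15470) - 21831/(-18921)) - 1991/16573 = (9405*(-1/15470) - 21831*(-1/18921)) - 1991/16573 = (-1881/3094 + 7277/6307) - 1991/16573 = 12787/23426 - 1991/16573 = 165277785/388239098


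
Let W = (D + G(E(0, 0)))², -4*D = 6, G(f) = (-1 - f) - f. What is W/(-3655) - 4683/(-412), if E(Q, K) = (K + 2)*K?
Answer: 1711379/150586 ≈ 11.365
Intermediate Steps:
E(Q, K) = K*(2 + K) (E(Q, K) = (2 + K)*K = K*(2 + K))
G(f) = -1 - 2*f
D = -3/2 (D = -¼*6 = -3/2 ≈ -1.5000)
W = 25/4 (W = (-3/2 + (-1 - 0*(2 + 0)))² = (-3/2 + (-1 - 0*2))² = (-3/2 + (-1 - 2*0))² = (-3/2 + (-1 + 0))² = (-3/2 - 1)² = (-5/2)² = 25/4 ≈ 6.2500)
W/(-3655) - 4683/(-412) = (25/4)/(-3655) - 4683/(-412) = (25/4)*(-1/3655) - 4683*(-1/412) = -5/2924 + 4683/412 = 1711379/150586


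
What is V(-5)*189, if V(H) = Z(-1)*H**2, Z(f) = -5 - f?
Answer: -18900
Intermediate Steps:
V(H) = -4*H**2 (V(H) = (-5 - 1*(-1))*H**2 = (-5 + 1)*H**2 = -4*H**2)
V(-5)*189 = -4*(-5)**2*189 = -4*25*189 = -100*189 = -18900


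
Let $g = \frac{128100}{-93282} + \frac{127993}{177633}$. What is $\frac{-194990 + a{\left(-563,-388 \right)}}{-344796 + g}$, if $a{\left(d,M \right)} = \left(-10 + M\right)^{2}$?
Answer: $\frac{849059680194}{8001774877825} \approx 0.10611$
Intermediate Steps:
$g = - \frac{15147541}{23207229}$ ($g = 128100 \left(- \frac{1}{93282}\right) + 127993 \cdot \frac{1}{177633} = - \frac{3050}{2221} + \frac{7529}{10449} = - \frac{15147541}{23207229} \approx -0.65271$)
$\frac{-194990 + a{\left(-563,-388 \right)}}{-344796 + g} = \frac{-194990 + \left(-10 - 388\right)^{2}}{-344796 - \frac{15147541}{23207229}} = \frac{-194990 + \left(-398\right)^{2}}{- \frac{8001774877825}{23207229}} = \left(-194990 + 158404\right) \left(- \frac{23207229}{8001774877825}\right) = \left(-36586\right) \left(- \frac{23207229}{8001774877825}\right) = \frac{849059680194}{8001774877825}$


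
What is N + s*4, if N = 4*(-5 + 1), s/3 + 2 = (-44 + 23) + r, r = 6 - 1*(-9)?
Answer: -112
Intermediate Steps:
r = 15 (r = 6 + 9 = 15)
s = -24 (s = -6 + 3*((-44 + 23) + 15) = -6 + 3*(-21 + 15) = -6 + 3*(-6) = -6 - 18 = -24)
N = -16 (N = 4*(-4) = -16)
N + s*4 = -16 - 24*4 = -16 - 96 = -112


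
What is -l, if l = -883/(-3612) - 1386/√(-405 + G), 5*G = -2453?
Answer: -883/3612 - 693*I*√22390/2239 ≈ -0.24446 - 46.313*I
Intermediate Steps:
G = -2453/5 (G = (⅕)*(-2453) = -2453/5 ≈ -490.60)
l = 883/3612 + 693*I*√22390/2239 (l = -883/(-3612) - 1386/√(-405 - 2453/5) = -883*(-1/3612) - 1386*(-I*√22390/4478) = 883/3612 - 1386*(-I*√22390/4478) = 883/3612 - (-693)*I*√22390/2239 = 883/3612 + 693*I*√22390/2239 ≈ 0.24446 + 46.313*I)
-l = -(883/3612 + 693*I*√22390/2239) = -883/3612 - 693*I*√22390/2239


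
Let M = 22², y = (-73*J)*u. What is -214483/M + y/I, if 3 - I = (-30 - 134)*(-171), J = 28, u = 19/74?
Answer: -222520360399/502158228 ≈ -443.13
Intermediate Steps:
u = 19/74 (u = 19*(1/74) = 19/74 ≈ 0.25676)
y = -19418/37 (y = -73*28*(19/74) = -2044*19/74 = -19418/37 ≈ -524.81)
M = 484
I = -28041 (I = 3 - (-30 - 134)*(-171) = 3 - (-164)*(-171) = 3 - 1*28044 = 3 - 28044 = -28041)
-214483/M + y/I = -214483/484 - 19418/37/(-28041) = -214483*1/484 - 19418/37*(-1/28041) = -214483/484 + 19418/1037517 = -222520360399/502158228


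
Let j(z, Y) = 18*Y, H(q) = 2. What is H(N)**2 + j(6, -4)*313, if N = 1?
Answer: -22532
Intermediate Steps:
H(N)**2 + j(6, -4)*313 = 2**2 + (18*(-4))*313 = 4 - 72*313 = 4 - 22536 = -22532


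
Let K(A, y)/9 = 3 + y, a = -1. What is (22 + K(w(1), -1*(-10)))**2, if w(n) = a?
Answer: 19321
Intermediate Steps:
w(n) = -1
K(A, y) = 27 + 9*y (K(A, y) = 9*(3 + y) = 27 + 9*y)
(22 + K(w(1), -1*(-10)))**2 = (22 + (27 + 9*(-1*(-10))))**2 = (22 + (27 + 9*10))**2 = (22 + (27 + 90))**2 = (22 + 117)**2 = 139**2 = 19321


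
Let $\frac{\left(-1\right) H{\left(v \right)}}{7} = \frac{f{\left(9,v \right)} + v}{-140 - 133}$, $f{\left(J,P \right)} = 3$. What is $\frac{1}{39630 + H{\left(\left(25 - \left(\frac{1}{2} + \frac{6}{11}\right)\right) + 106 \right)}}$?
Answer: $\frac{22}{871935} \approx 2.5231 \cdot 10^{-5}$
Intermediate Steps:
$H{\left(v \right)} = \frac{1}{13} + \frac{v}{39}$ ($H{\left(v \right)} = - 7 \frac{3 + v}{-140 - 133} = - 7 \frac{3 + v}{-273} = - 7 \left(3 + v\right) \left(- \frac{1}{273}\right) = - 7 \left(- \frac{1}{91} - \frac{v}{273}\right) = \frac{1}{13} + \frac{v}{39}$)
$\frac{1}{39630 + H{\left(\left(25 - \left(\frac{1}{2} + \frac{6}{11}\right)\right) + 106 \right)}} = \frac{1}{39630 + \left(\frac{1}{13} + \frac{\left(25 - \left(\frac{1}{2} + \frac{6}{11}\right)\right) + 106}{39}\right)} = \frac{1}{39630 + \left(\frac{1}{13} + \frac{\left(25 - \frac{23}{22}\right) + 106}{39}\right)} = \frac{1}{39630 + \left(\frac{1}{13} + \frac{\frac{527}{22} + 106}{39}\right)} = \frac{1}{39630 + \left(\frac{1}{13} + \frac{1}{39} \cdot \frac{2859}{22}\right)} = \frac{1}{39630 + \left(\frac{1}{13} + \frac{953}{286}\right)} = \frac{1}{39630 + \frac{75}{22}} = \frac{1}{\frac{871935}{22}} = \frac{22}{871935}$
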